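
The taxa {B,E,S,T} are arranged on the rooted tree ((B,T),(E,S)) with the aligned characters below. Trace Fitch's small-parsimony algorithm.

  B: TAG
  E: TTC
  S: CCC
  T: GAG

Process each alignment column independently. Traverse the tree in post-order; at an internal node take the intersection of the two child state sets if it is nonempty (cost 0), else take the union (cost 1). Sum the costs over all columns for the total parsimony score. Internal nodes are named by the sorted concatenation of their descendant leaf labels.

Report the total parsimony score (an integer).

5

site 0, node BT: B={T} ∪ T={G} → {G,T} (+1)
site 0, node ES: E={T} ∪ S={C} → {C,T} (+1)
site 0, node BEST: BT={G,T} ∩ ES={C,T} → {T} (+0)
site 1, node BT: B={A} ∩ T={A} → {A} (+0)
site 1, node ES: E={T} ∪ S={C} → {C,T} (+1)
site 1, node BEST: BT={A} ∪ ES={C,T} → {A,C,T} (+1)
site 2, node BT: B={G} ∩ T={G} → {G} (+0)
site 2, node ES: E={C} ∩ S={C} → {C} (+0)
site 2, node BEST: BT={G} ∪ ES={C} → {C,G} (+1)
per-site changes: [2, 2, 1]; total = 5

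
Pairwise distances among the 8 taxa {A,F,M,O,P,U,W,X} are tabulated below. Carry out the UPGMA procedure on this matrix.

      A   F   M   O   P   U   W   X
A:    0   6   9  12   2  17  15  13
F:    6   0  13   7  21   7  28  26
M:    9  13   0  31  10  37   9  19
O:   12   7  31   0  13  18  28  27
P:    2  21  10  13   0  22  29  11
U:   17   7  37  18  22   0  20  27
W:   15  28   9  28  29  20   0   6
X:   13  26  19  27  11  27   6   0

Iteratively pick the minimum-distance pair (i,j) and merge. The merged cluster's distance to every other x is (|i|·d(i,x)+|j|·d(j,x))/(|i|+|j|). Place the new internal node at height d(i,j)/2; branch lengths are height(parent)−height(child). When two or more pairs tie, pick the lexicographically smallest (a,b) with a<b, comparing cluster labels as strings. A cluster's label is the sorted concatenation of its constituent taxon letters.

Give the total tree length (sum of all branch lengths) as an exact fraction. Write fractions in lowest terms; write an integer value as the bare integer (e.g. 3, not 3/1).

step 1: merge (A,P) at d=2; branch lengths A→1, P→1; new cluster AP
  updated: d(AP,F)=27/2, d(AP,M)=19/2, d(AP,O)=25/2, d(AP,U)=39/2, d(AP,W)=22, d(AP,X)=12
step 2: merge (W,X) at d=6; branch lengths W→3, X→3; new cluster WX
  updated: d(AP,WX)=17, d(F,WX)=27, d(M,WX)=14, d(O,WX)=55/2, d(U,WX)=47/2
step 3: merge (F,O) at d=7; branch lengths F→7/2, O→7/2; new cluster FO
  updated: d(AP,FO)=13, d(FO,M)=22, d(FO,U)=25/2, d(FO,WX)=109/4
step 4: merge (AP,M) at d=19/2; branch lengths AP→15/4, M→19/4; new cluster AMP
  updated: d(AMP,FO)=16, d(AMP,U)=76/3, d(AMP,WX)=16
step 5: merge (FO,U) at d=25/2; branch lengths FO→11/4, U→25/4; new cluster FOU
  updated: d(AMP,FOU)=172/9, d(FOU,WX)=26
step 6: merge (AMP,WX) at d=16; branch lengths AMP→13/4, WX→5; new cluster AMPWX
  updated: d(AMPWX,FOU)=328/15
step 7: merge (AMPWX,FOU) at d=328/15; branch lengths AMPWX→44/15, FOU→281/60; new cluster AFMOPUWX
final tree: ((((A:1,P:1):15/4,M:19/4):13/4,(W:3,X:3):5):44/15,((F:7/2,O:7/2):11/4,U:25/4):281/60)
total length: 1451/30

1451/30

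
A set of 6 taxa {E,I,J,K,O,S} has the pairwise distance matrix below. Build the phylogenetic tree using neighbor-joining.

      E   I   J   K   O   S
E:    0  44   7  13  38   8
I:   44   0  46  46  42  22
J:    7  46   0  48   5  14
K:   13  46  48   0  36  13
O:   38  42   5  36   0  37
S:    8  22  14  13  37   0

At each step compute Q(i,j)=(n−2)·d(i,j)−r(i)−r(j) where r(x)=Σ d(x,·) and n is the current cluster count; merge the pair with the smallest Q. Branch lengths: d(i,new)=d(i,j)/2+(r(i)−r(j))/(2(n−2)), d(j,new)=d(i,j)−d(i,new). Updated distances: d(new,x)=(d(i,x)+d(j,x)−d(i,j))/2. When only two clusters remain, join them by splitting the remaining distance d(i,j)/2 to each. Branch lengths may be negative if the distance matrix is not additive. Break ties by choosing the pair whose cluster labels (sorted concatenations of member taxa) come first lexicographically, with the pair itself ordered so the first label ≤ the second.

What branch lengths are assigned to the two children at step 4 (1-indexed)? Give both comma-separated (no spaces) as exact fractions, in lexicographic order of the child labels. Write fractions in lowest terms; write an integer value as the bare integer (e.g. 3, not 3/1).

33/8,97/4

step 1: merge (J,O) at d=5, Q=-258; branch lengths J→-9/4, O→29/4; new cluster JO
  updated: d(E,JO)=20, d(I,JO)=83/2, d(JO,K)=79/2, d(JO,S)=23
step 2: merge (E,K) at d=13, Q=-315/2; branch lengths E→25/12, K→131/12; new cluster EK
  updated: d(EK,I)=77/2, d(EK,JO)=93/4, d(EK,S)=4
step 3: merge (EK,JO) at d=93/4, Q=-107; branch lengths EK→49/8, JO→137/8; new cluster EJKO
  updated: d(EJKO,I)=227/8, d(EJKO,S)=15/8
step 4: merge (EJKO,I) at d=227/8, Q=-209/4; branch lengths EJKO→33/8, I→97/4; new cluster EIJKO
  updated: d(EIJKO,S)=-9/4
step 5: merge (EIJKO,S) at d=-9/4; branch lengths EIJKO→-9/8, S→-9/8; new cluster EIJKOS
final tree: ((((E:25/12,K:131/12):49/8,(J:-9/4,O:29/4):137/8):33/8,I:97/4):-9/8,S:-9/8)
total length: 539/8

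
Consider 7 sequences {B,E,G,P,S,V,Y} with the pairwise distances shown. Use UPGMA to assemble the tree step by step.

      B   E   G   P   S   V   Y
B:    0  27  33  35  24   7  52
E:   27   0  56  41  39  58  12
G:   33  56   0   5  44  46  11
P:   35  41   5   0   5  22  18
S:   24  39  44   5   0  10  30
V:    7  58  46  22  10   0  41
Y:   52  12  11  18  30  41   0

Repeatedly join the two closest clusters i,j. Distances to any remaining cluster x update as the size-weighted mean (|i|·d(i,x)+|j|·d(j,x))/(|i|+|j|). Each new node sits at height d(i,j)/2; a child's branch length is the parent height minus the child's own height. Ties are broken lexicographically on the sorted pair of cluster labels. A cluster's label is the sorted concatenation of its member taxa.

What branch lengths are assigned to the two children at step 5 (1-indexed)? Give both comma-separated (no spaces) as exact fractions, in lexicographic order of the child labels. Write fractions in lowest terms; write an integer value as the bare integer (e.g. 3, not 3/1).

83/12,155/12

iteration 1: select G,P (d=5); attach at lengths (5/2, 5/2); label the merged cluster GP
  updated: d(B,GP)=34, d(E,GP)=97/2, d(GP,S)=49/2, d(GP,V)=34, d(GP,Y)=29/2
iteration 2: select B,V (d=7); attach at lengths (7/2, 7/2); label the merged cluster BV
  updated: d(BV,E)=85/2, d(BV,GP)=34, d(BV,S)=17, d(BV,Y)=93/2
iteration 3: select E,Y (d=12); attach at lengths (6, 6); label the merged cluster EY
  updated: d(BV,EY)=89/2, d(EY,GP)=63/2, d(EY,S)=69/2
iteration 4: select BV,S (d=17); attach at lengths (5, 17/2); label the merged cluster BSV
  updated: d(BSV,EY)=247/6, d(BSV,GP)=185/6
iteration 5: select BSV,GP (d=185/6); attach at lengths (83/12, 155/12); label the merged cluster BGPSV
  updated: d(BGPSV,EY)=373/10
iteration 6: select BGPSV,EY (d=373/10); attach at lengths (97/30, 253/20); label the merged cluster BEGPSVY
final tree: ((((B:7/2,V:7/2):5,S:17/2):83/12,(G:5/2,P:5/2):155/12):97/30,(E:6,Y:6):253/20)
total length: 4393/60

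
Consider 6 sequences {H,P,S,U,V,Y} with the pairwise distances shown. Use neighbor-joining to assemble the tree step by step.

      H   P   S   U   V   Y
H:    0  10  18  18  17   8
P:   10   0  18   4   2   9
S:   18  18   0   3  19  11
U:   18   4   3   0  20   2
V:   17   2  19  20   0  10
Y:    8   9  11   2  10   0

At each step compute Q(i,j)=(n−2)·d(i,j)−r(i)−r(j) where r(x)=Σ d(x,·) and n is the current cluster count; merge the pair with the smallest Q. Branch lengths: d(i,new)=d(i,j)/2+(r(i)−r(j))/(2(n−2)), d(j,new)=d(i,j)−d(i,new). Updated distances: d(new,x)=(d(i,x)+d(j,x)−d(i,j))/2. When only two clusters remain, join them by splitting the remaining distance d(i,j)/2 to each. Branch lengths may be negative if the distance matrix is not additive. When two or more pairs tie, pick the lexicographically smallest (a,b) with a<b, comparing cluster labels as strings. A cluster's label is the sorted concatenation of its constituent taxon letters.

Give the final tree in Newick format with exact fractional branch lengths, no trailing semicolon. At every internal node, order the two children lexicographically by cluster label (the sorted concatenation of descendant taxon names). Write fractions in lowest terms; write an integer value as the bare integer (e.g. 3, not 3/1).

iteration 1: select S,U (d=3, Q=-104); attach at lengths (17/4, -5/4); label the merged cluster SU
  updated: d(H,SU)=33/2, d(P,SU)=19/2, d(SU,V)=18, d(SU,Y)=5
iteration 2: select P,V (d=2, Q=-143/2); attach at lengths (-7/4, 15/4); label the merged cluster PV
  updated: d(H,PV)=25/2, d(PV,SU)=51/4, d(PV,Y)=17/2
iteration 3: select H,PV (d=25/2, Q=-183/4); attach at lengths (113/16, 87/16); label the merged cluster HPV
  updated: d(HPV,SU)=67/8, d(HPV,Y)=2
iteration 4: select HPV,SU (d=67/8, Q=-123/8); attach at lengths (43/16, 91/16); label the merged cluster HPSUV
  updated: d(HPSUV,Y)=-11/16
iteration 5: select HPSUV,Y (d=-11/16); attach at lengths (-11/32, -11/32); label the merged cluster HPSUVY
final tree: (((H:113/16,(P:-7/4,V:15/4):87/16):43/16,(S:17/4,U:-5/4):91/16):-11/32,Y:-11/32)
total length: 403/16

(((H:113/16,(P:-7/4,V:15/4):87/16):43/16,(S:17/4,U:-5/4):91/16):-11/32,Y:-11/32)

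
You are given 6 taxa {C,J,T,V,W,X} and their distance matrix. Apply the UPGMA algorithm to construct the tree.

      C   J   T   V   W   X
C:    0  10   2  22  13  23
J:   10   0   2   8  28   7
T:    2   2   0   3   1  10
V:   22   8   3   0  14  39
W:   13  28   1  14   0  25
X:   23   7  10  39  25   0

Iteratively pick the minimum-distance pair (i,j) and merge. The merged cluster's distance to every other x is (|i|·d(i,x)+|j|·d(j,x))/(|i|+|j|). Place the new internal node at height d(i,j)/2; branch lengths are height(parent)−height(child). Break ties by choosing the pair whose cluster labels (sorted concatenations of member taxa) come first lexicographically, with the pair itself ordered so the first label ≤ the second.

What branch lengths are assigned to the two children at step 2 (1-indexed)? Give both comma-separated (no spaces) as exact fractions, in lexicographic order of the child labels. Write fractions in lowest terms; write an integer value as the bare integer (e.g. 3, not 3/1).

7/2,7/2

step 1: merge (T,W) at d=1; branch lengths T→1/2, W→1/2; new cluster TW
  updated: d(C,TW)=15/2, d(J,TW)=15, d(TW,V)=17/2, d(TW,X)=35/2
step 2: merge (J,X) at d=7; branch lengths J→7/2, X→7/2; new cluster JX
  updated: d(C,JX)=33/2, d(JX,TW)=65/4, d(JX,V)=47/2
step 3: merge (C,TW) at d=15/2; branch lengths C→15/4, TW→13/4; new cluster CTW
  updated: d(CTW,JX)=49/3, d(CTW,V)=13
step 4: merge (CTW,V) at d=13; branch lengths CTW→11/4, V→13/2; new cluster CTVW
  updated: d(CTVW,JX)=145/8
step 5: merge (CTVW,JX) at d=145/8; branch lengths CTVW→41/16, JX→89/16; new cluster CJTVWX
final tree: (((C:15/4,(T:1/2,W:1/2):13/4):11/4,V:13/2):41/16,(J:7/2,X:7/2):89/16)
total length: 259/8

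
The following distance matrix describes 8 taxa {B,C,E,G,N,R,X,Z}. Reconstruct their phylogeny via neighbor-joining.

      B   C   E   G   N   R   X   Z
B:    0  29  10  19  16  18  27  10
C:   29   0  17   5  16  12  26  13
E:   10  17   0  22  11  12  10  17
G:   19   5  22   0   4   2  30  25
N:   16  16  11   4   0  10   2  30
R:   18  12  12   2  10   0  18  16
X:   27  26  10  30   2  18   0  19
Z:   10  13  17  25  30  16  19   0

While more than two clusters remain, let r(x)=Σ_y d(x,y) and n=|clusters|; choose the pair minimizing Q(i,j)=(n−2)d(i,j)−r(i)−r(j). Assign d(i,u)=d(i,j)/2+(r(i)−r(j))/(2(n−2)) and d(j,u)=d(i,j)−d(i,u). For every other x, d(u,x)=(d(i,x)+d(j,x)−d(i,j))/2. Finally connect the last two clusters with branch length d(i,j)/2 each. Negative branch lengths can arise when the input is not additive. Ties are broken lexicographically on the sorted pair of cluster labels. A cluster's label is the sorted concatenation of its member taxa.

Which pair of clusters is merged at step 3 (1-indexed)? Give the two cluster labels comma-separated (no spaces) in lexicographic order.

step 1: merge (N,X) at d=2, Q=-209; branch lengths N→-31/12, X→55/12; new cluster NX
  updated: d(B,NX)=41/2, d(C,NX)=20, d(E,NX)=19/2, d(G,NX)=16, d(NX,R)=13, d(NX,Z)=47/2
step 2: merge (B,Z) at d=10, Q=-161; branch lengths B→26/5, Z→24/5; new cluster BZ
  updated: d(BZ,C)=16, d(BZ,E)=17/2, d(BZ,G)=17, d(BZ,NX)=17, d(BZ,R)=12
step 3: merge (C,G) at d=5, Q=-112; branch lengths C→7/2, G→3/2; new cluster CG
  updated: d(BZ,CG)=14, d(CG,E)=17, d(CG,NX)=31/2, d(CG,R)=9/2
step 4: merge (CG,R) at d=9/2, Q=-79; branch lengths CG→23/6, R→2/3; new cluster CGR
  updated: d(BZ,CGR)=43/4, d(CGR,E)=49/4, d(CGR,NX)=12
step 5: merge (BZ,CGR) at d=43/4, Q=-199/4; branch lengths BZ→91/16, CGR→81/16; new cluster BCGRZ
  updated: d(BCGRZ,E)=5, d(BCGRZ,NX)=73/8
step 6: merge (BCGRZ,E) at d=5, Q=-189/8; branch lengths BCGRZ→37/16, E→43/16; new cluster BCEGRZ
  updated: d(BCEGRZ,NX)=109/16
step 7: merge (BCEGRZ,NX) at d=109/16; branch lengths BCEGRZ→109/32, NX→109/32; new cluster BCEGNRXZ
final tree: ((((B:26/5,Z:24/5):91/16,((C:7/2,G:3/2):23/6,R:2/3):81/16):37/16,E:43/16):109/32,(N:-31/12,X:55/12):109/32)
total length: 705/16

C,G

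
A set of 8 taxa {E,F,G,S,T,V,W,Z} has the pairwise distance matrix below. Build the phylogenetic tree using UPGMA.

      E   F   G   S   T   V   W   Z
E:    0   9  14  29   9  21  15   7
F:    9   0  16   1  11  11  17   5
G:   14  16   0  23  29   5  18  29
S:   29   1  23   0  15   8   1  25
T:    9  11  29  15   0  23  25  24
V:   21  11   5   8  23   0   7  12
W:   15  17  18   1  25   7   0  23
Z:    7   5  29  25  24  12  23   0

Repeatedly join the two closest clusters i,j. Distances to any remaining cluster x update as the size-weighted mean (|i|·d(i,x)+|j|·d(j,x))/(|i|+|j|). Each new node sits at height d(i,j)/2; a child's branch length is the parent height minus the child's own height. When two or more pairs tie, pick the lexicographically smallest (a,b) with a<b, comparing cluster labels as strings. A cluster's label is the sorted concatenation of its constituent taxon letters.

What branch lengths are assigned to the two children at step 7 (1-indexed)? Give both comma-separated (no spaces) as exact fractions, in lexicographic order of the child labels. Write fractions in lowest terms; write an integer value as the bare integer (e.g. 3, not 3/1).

5/4,31/12

iteration 1: select F,S (d=1); attach at lengths (1/2, 1/2); label the merged cluster FS
  updated: d(E,FS)=19, d(FS,G)=39/2, d(FS,T)=13, d(FS,V)=19/2, d(FS,W)=9, d(FS,Z)=15
iteration 2: select G,V (d=5); attach at lengths (5/2, 5/2); label the merged cluster GV
  updated: d(E,GV)=35/2, d(FS,GV)=29/2, d(GV,T)=26, d(GV,W)=25/2, d(GV,Z)=41/2
iteration 3: select E,Z (d=7); attach at lengths (7/2, 7/2); label the merged cluster EZ
  updated: d(EZ,FS)=17, d(EZ,GV)=19, d(EZ,T)=33/2, d(EZ,W)=19
iteration 4: select FS,W (d=9); attach at lengths (4, 9/2); label the merged cluster FSW
  updated: d(EZ,FSW)=53/3, d(FSW,GV)=83/6, d(FSW,T)=17
iteration 5: select FSW,GV (d=83/6); attach at lengths (29/12, 53/12); label the merged cluster FGSVW
  updated: d(EZ,FGSVW)=91/5, d(FGSVW,T)=103/5
iteration 6: select EZ,T (d=33/2); attach at lengths (19/4, 33/4); label the merged cluster ETZ
  updated: d(ETZ,FGSVW)=19
iteration 7: select ETZ,FGSVW (d=19); attach at lengths (5/4, 31/12); label the merged cluster EFGSTVWZ
final tree: (((E:7/2,Z:7/2):19/4,T:33/4):5/4,(((F:1/2,S:1/2):4,W:9/2):29/12,(G:5/2,V:5/2):53/12):31/12)
total length: 271/6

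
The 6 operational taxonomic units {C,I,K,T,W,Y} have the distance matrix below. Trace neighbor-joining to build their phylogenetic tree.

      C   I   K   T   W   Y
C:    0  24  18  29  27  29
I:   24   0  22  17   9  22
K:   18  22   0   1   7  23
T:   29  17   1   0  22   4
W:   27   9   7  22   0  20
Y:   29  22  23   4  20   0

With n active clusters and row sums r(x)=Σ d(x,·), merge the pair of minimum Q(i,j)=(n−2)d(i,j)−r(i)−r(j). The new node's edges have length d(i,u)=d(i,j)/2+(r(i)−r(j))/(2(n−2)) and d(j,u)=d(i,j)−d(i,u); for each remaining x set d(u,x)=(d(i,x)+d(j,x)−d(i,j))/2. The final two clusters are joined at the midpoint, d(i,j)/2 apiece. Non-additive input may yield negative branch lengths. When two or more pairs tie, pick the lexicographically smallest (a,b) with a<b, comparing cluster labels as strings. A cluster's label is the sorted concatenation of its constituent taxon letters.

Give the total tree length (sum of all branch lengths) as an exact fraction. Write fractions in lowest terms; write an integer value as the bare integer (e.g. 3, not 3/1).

1. join T+Y (d=4, Q=-155) ⇒ TY; edges |T|=-9/8, |Y|=41/8
  updated: d(C,TY)=27, d(I,TY)=35/2, d(K,TY)=10, d(TY,W)=19
2. join I+W (d=9, Q=-215/2) ⇒ IW; edges |I|=25/4, |W|=11/4
  updated: d(C,IW)=21, d(IW,K)=10, d(IW,TY)=55/4
3. join C+IW (d=21, Q=-275/4) ⇒ CIW; edges |C|=253/16, |IW|=83/16
  updated: d(CIW,K)=7/2, d(CIW,TY)=79/8
4. join CIW+K (d=7/2, Q=-187/8) ⇒ CIKW; edges |CIW|=27/16, |K|=29/16
  updated: d(CIKW,TY)=131/16
5. join CIKW+TY (d=131/16) ⇒ CIKTWY; edges |CIKW|=131/32, |TY|=131/32
final tree: (((C:253/16,(I:25/4,W:11/4):83/16):27/16,K:29/16):131/32,(T:-9/8,Y:41/8):131/32)
total length: 731/16

731/16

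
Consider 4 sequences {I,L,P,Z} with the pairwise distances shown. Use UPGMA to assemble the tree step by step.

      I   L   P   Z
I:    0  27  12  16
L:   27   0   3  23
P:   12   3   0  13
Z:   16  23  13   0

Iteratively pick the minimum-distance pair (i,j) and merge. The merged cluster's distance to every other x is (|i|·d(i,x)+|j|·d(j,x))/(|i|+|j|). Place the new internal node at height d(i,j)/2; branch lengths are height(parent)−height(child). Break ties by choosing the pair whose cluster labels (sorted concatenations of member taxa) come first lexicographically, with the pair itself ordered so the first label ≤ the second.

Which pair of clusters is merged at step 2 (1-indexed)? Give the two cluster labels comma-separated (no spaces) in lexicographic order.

step 1: merge (L,P) at d=3; branch lengths L→3/2, P→3/2; new cluster LP
  updated: d(I,LP)=39/2, d(LP,Z)=18
step 2: merge (I,Z) at d=16; branch lengths I→8, Z→8; new cluster IZ
  updated: d(IZ,LP)=75/4
step 3: merge (IZ,LP) at d=75/4; branch lengths IZ→11/8, LP→63/8; new cluster ILPZ
final tree: ((I:8,Z:8):11/8,(L:3/2,P:3/2):63/8)
total length: 113/4

I,Z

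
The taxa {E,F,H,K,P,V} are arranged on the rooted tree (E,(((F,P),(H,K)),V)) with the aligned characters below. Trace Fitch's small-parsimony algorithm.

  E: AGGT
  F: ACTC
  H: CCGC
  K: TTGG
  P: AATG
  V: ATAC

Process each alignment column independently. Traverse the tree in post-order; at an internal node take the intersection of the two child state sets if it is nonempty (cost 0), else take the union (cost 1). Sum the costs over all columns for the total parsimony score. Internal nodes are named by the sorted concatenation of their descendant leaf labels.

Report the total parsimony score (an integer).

FP@0: {A} ∩ {A} = {A} (intersection, +0)
HK@0: {C} ∪ {T} = {C,T} (union, +1)
FHKP@0: {A} ∪ {C,T} = {A,C,T} (union, +1)
FHKPV@0: {A,C,T} ∩ {A} = {A} (intersection, +0)
EFHKPV@0: {A} ∩ {A} = {A} (intersection, +0)
FP@1: {C} ∪ {A} = {A,C} (union, +1)
HK@1: {C} ∪ {T} = {C,T} (union, +1)
FHKP@1: {A,C} ∩ {C,T} = {C} (intersection, +0)
FHKPV@1: {C} ∪ {T} = {C,T} (union, +1)
EFHKPV@1: {G} ∪ {C,T} = {C,G,T} (union, +1)
FP@2: {T} ∩ {T} = {T} (intersection, +0)
HK@2: {G} ∩ {G} = {G} (intersection, +0)
FHKP@2: {T} ∪ {G} = {G,T} (union, +1)
FHKPV@2: {G,T} ∪ {A} = {A,G,T} (union, +1)
EFHKPV@2: {G} ∩ {A,G,T} = {G} (intersection, +0)
FP@3: {C} ∪ {G} = {C,G} (union, +1)
HK@3: {C} ∪ {G} = {C,G} (union, +1)
FHKP@3: {C,G} ∩ {C,G} = {C,G} (intersection, +0)
FHKPV@3: {C,G} ∩ {C} = {C} (intersection, +0)
EFHKPV@3: {T} ∪ {C} = {C,T} (union, +1)
per-site changes: [2, 4, 2, 3]; total = 11

11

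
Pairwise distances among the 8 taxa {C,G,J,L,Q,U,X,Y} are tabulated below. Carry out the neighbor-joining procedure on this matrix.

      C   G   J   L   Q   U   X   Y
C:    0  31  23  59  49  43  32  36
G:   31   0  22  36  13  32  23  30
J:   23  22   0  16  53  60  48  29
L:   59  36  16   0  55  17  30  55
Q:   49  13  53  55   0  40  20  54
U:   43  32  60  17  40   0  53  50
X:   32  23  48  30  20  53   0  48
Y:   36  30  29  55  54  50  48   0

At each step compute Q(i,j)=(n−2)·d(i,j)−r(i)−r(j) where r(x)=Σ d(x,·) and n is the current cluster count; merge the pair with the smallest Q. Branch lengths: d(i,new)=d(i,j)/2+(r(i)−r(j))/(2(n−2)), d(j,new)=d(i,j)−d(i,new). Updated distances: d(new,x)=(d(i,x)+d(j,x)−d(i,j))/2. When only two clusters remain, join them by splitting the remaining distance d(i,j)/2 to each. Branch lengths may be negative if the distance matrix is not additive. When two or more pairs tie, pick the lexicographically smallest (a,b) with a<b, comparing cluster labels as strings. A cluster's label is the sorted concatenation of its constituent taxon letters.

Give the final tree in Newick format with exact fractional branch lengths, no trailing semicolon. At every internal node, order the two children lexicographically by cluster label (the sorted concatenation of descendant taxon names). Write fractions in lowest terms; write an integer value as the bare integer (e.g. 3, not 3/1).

(((C:237/16,J:131/16):13/8,((G:5/16,(Q:62/5,X:38/5):123/16):139/24,(L:25/4,U:43/4):383/24):15/2):155/16,Y:155/16)

step 1: merge (L,U) at d=17, Q=-461; branch lengths L→25/4, U→43/4; new cluster LU
  updated: d(C,LU)=85/2, d(G,LU)=51/2, d(J,LU)=59/2, d(LU,Q)=39, d(LU,X)=33, d(LU,Y)=44
step 2: merge (Q,X) at d=20, Q=-332; branch lengths Q→62/5, X→38/5; new cluster QX
  updated: d(C,QX)=61/2, d(G,QX)=8, d(J,QX)=81/2, d(LU,QX)=26, d(QX,Y)=41
step 3: merge (G,QX) at d=8, Q=-461/2; branch lengths G→5/16, QX→123/16; new cluster GQX
  updated: d(C,GQX)=107/4, d(GQX,J)=109/4, d(GQX,LU)=87/4, d(GQX,Y)=63/2
step 4: merge (GQX,LU) at d=87/4, Q=-719/4; branch lengths GQX→139/24, LU→383/24; new cluster GLQUX
  updated: d(C,GLQUX)=95/4, d(GLQUX,J)=35/2, d(GLQUX,Y)=215/8
step 5: merge (C,J) at d=23, Q=-425/4; branch lengths C→237/16, J→131/16; new cluster CJ
  updated: d(CJ,GLQUX)=73/8, d(CJ,Y)=21
step 6: merge (CJ,GLQUX) at d=73/8, Q=-57; branch lengths CJ→13/8, GLQUX→15/2; new cluster CGJLQUX
  updated: d(CGJLQUX,Y)=155/8
step 7: merge (CGJLQUX,Y) at d=155/8; branch lengths CGJLQUX→155/16, Y→155/16; new cluster CGJLQUXY
final tree: (((C:237/16,J:131/16):13/8,((G:5/16,(Q:62/5,X:38/5):123/16):139/24,(L:25/4,U:43/4):383/24):15/2):155/16,Y:155/16)
total length: 473/4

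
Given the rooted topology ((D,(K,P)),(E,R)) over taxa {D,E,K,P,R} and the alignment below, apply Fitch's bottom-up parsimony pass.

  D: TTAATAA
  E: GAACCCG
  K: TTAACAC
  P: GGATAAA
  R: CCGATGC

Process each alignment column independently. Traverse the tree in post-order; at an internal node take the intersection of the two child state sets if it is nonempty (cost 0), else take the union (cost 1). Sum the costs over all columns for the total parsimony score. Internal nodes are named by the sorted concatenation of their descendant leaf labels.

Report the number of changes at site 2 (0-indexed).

[col 0] KP: children K:{T}, P:{G} ∪→ {G,T}; cost 1
[col 0] DKP: children D:{T}, KP:{G,T} ∩→ {T}; cost 0
[col 0] ER: children E:{G}, R:{C} ∪→ {C,G}; cost 1
[col 0] DEKPR: children DKP:{T}, ER:{C,G} ∪→ {C,G,T}; cost 1
[col 1] KP: children K:{T}, P:{G} ∪→ {G,T}; cost 1
[col 1] DKP: children D:{T}, KP:{G,T} ∩→ {T}; cost 0
[col 1] ER: children E:{A}, R:{C} ∪→ {A,C}; cost 1
[col 1] DEKPR: children DKP:{T}, ER:{A,C} ∪→ {A,C,T}; cost 1
[col 2] KP: children K:{A}, P:{A} ∩→ {A}; cost 0
[col 2] DKP: children D:{A}, KP:{A} ∩→ {A}; cost 0
[col 2] ER: children E:{A}, R:{G} ∪→ {A,G}; cost 1
[col 2] DEKPR: children DKP:{A}, ER:{A,G} ∩→ {A}; cost 0
[col 3] KP: children K:{A}, P:{T} ∪→ {A,T}; cost 1
[col 3] DKP: children D:{A}, KP:{A,T} ∩→ {A}; cost 0
[col 3] ER: children E:{C}, R:{A} ∪→ {A,C}; cost 1
[col 3] DEKPR: children DKP:{A}, ER:{A,C} ∩→ {A}; cost 0
[col 4] KP: children K:{C}, P:{A} ∪→ {A,C}; cost 1
[col 4] DKP: children D:{T}, KP:{A,C} ∪→ {A,C,T}; cost 1
[col 4] ER: children E:{C}, R:{T} ∪→ {C,T}; cost 1
[col 4] DEKPR: children DKP:{A,C,T}, ER:{C,T} ∩→ {C,T}; cost 0
[col 5] KP: children K:{A}, P:{A} ∩→ {A}; cost 0
[col 5] DKP: children D:{A}, KP:{A} ∩→ {A}; cost 0
[col 5] ER: children E:{C}, R:{G} ∪→ {C,G}; cost 1
[col 5] DEKPR: children DKP:{A}, ER:{C,G} ∪→ {A,C,G}; cost 1
[col 6] KP: children K:{C}, P:{A} ∪→ {A,C}; cost 1
[col 6] DKP: children D:{A}, KP:{A,C} ∩→ {A}; cost 0
[col 6] ER: children E:{G}, R:{C} ∪→ {C,G}; cost 1
[col 6] DEKPR: children DKP:{A}, ER:{C,G} ∪→ {A,C,G}; cost 1
per-site changes: [3, 3, 1, 2, 3, 2, 3]; total = 17

1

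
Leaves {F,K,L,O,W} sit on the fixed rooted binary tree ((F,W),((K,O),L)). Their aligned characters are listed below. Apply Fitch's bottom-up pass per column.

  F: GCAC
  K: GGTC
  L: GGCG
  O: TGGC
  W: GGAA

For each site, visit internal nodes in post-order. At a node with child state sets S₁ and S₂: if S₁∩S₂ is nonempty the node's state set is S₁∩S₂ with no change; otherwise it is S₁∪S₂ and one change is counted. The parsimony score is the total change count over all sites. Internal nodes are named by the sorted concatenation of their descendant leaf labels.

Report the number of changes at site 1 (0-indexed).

[col 0] FW: children F:{G}, W:{G} ∩→ {G}; cost 0
[col 0] KO: children K:{G}, O:{T} ∪→ {G,T}; cost 1
[col 0] KLO: children KO:{G,T}, L:{G} ∩→ {G}; cost 0
[col 0] FKLOW: children FW:{G}, KLO:{G} ∩→ {G}; cost 0
[col 1] FW: children F:{C}, W:{G} ∪→ {C,G}; cost 1
[col 1] KO: children K:{G}, O:{G} ∩→ {G}; cost 0
[col 1] KLO: children KO:{G}, L:{G} ∩→ {G}; cost 0
[col 1] FKLOW: children FW:{C,G}, KLO:{G} ∩→ {G}; cost 0
[col 2] FW: children F:{A}, W:{A} ∩→ {A}; cost 0
[col 2] KO: children K:{T}, O:{G} ∪→ {G,T}; cost 1
[col 2] KLO: children KO:{G,T}, L:{C} ∪→ {C,G,T}; cost 1
[col 2] FKLOW: children FW:{A}, KLO:{C,G,T} ∪→ {A,C,G,T}; cost 1
[col 3] FW: children F:{C}, W:{A} ∪→ {A,C}; cost 1
[col 3] KO: children K:{C}, O:{C} ∩→ {C}; cost 0
[col 3] KLO: children KO:{C}, L:{G} ∪→ {C,G}; cost 1
[col 3] FKLOW: children FW:{A,C}, KLO:{C,G} ∩→ {C}; cost 0
per-site changes: [1, 1, 3, 2]; total = 7

1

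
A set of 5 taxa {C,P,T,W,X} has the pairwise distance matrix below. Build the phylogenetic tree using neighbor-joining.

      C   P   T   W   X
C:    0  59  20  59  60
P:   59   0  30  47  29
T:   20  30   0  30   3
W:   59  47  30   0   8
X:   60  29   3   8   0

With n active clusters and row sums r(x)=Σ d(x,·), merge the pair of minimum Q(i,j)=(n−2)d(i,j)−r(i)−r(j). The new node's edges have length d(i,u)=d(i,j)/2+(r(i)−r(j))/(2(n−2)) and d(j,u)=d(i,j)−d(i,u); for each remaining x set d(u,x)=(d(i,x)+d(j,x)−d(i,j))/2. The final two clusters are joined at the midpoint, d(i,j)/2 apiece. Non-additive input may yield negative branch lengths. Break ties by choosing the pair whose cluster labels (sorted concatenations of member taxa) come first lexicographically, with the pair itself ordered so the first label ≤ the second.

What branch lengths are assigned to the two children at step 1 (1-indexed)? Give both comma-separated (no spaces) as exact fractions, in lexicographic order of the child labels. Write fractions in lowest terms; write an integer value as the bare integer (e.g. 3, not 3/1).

1. join C+T (d=20, Q=-221) ⇒ CT; edges |C|=175/6, |T|=-55/6
  updated: d(CT,P)=69/2, d(CT,W)=69/2, d(CT,X)=43/2
2. join CT+P (d=69/2, Q=-132) ⇒ CPT; edges |CT|=49/4, |P|=89/4
  updated: d(CPT,W)=47/2, d(CPT,X)=8
3. join CPT+W (d=47/2, Q=-79/2) ⇒ CPTW; edges |CPT|=47/4, |W|=47/4
  updated: d(CPTW,X)=-15/4
4. join CPTW+X (d=-15/4) ⇒ CPTWX; edges |CPTW|=-15/8, |X|=-15/8
final tree: ((((C:175/6,T:-55/6):49/4,P:89/4):47/4,W:47/4):-15/8,X:-15/8)
total length: 297/4

175/6,-55/6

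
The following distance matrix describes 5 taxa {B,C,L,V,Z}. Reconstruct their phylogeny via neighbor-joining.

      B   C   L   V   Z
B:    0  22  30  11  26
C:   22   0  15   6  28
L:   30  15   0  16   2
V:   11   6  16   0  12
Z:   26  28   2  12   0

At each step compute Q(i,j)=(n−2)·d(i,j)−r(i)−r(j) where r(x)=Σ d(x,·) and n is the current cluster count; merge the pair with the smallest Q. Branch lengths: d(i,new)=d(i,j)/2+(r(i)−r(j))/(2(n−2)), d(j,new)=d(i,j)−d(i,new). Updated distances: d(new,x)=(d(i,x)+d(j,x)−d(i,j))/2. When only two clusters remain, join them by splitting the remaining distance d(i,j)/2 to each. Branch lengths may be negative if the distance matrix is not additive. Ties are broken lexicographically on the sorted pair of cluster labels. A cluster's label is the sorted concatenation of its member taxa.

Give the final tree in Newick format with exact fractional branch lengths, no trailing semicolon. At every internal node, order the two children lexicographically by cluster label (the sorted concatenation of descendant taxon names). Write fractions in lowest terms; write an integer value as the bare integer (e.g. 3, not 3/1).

1. join L+Z (d=2, Q=-125) ⇒ LZ; edges |L|=1/6, |Z|=11/6
  updated: d(B,LZ)=27, d(C,LZ)=41/2, d(LZ,V)=13
2. join B+V (d=11, Q=-68) ⇒ BV; edges |B|=13, |V|=-2
  updated: d(BV,C)=17/2, d(BV,LZ)=29/2
3. join BV+C (d=17/2, Q=-87/2) ⇒ BCV; edges |BV|=5/4, |C|=29/4
  updated: d(BCV,LZ)=53/4
4. join BCV+LZ (d=53/4) ⇒ BCLVZ; edges |BCV|=53/8, |LZ|=53/8
final tree: (((B:13,V:-2):5/4,C:29/4):53/8,(L:1/6,Z:11/6):53/8)
total length: 139/4

(((B:13,V:-2):5/4,C:29/4):53/8,(L:1/6,Z:11/6):53/8)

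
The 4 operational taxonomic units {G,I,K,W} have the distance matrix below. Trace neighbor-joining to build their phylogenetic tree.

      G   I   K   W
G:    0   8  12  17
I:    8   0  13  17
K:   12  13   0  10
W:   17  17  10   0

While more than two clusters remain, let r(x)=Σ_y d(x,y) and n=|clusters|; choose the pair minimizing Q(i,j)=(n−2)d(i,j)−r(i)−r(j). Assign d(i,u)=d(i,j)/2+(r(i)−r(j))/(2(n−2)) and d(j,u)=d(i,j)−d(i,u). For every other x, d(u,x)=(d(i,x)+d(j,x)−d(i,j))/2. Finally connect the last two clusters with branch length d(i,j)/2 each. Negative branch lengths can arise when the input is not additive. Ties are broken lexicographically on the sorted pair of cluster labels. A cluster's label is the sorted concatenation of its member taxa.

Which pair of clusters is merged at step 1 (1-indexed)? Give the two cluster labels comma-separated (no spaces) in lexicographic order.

G,I

step 1: merge (G,I) at d=8, Q=-59; branch lengths G→15/4, I→17/4; new cluster GI
  updated: d(GI,K)=17/2, d(GI,W)=13
step 2: merge (GI,K) at d=17/2, Q=-63/2; branch lengths GI→23/4, K→11/4; new cluster GIK
  updated: d(GIK,W)=29/4
step 3: merge (GIK,W) at d=29/4; branch lengths GIK→29/8, W→29/8; new cluster GIKW
final tree: (((G:15/4,I:17/4):23/4,K:11/4):29/8,W:29/8)
total length: 95/4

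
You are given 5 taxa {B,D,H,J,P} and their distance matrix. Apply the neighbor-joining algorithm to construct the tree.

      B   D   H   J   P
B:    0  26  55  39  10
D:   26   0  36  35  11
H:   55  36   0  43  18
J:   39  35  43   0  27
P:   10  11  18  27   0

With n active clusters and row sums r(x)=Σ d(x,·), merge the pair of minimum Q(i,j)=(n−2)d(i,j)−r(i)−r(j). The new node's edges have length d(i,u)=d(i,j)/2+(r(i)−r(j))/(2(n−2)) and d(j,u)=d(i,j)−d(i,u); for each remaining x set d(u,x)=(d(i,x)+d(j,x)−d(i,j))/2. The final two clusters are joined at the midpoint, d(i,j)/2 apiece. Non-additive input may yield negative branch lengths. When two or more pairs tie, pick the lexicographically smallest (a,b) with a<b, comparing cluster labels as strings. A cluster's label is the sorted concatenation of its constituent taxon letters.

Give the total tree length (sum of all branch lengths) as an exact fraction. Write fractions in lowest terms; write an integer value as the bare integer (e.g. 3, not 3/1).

step 1: merge (H,J) at d=43, Q=-167; branch lengths H→137/6, J→121/6; new cluster HJ
  updated: d(B,HJ)=51/2, d(D,HJ)=14, d(HJ,P)=1
step 2: merge (B,P) at d=10, Q=-127/2; branch lengths B→119/8, P→-39/8; new cluster BP
  updated: d(BP,D)=27/2, d(BP,HJ)=33/4
step 3: merge (BP,D) at d=27/2, Q=-143/4; branch lengths BP→31/8, D→77/8; new cluster BDP
  updated: d(BDP,HJ)=35/8
step 4: merge (BDP,HJ) at d=35/8; branch lengths BDP→35/16, HJ→35/16; new cluster BDHJP
final tree: (((B:119/8,P:-39/8):31/8,D:77/8):35/16,(H:137/6,J:121/6):35/16)
total length: 567/8

567/8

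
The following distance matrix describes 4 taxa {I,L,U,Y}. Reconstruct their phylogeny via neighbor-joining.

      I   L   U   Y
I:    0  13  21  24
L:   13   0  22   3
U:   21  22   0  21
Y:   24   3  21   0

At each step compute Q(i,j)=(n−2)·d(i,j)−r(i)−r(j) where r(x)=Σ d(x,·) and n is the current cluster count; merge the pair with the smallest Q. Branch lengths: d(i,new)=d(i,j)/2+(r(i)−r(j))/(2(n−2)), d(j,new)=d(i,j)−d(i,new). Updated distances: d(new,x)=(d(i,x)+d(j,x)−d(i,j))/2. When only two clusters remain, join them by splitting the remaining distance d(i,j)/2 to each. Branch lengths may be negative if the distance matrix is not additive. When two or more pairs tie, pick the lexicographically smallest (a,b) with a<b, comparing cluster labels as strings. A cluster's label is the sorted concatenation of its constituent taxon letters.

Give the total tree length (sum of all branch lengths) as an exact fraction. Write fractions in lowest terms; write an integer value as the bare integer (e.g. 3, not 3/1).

step 1: merge (I,U) at d=21, Q=-80; branch lengths I→9, U→12; new cluster IU
  updated: d(IU,L)=7, d(IU,Y)=12
step 2: merge (IU,L) at d=7, Q=-22; branch lengths IU→8, L→-1; new cluster ILU
  updated: d(ILU,Y)=4
step 3: merge (ILU,Y) at d=4; branch lengths ILU→2, Y→2; new cluster ILUY
final tree: (((I:9,U:12):8,L:-1):2,Y:2)
total length: 32

32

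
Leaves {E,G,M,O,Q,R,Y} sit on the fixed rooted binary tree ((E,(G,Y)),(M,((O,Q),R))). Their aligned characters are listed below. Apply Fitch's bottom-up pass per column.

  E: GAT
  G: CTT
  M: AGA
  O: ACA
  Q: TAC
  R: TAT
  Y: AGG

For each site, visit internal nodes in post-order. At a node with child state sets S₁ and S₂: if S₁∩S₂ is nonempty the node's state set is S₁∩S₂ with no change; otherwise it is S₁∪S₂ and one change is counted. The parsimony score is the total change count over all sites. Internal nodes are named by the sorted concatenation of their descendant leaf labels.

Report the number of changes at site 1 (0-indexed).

4

[col 0] GY: children G:{C}, Y:{A} ∪→ {A,C}; cost 1
[col 0] EGY: children E:{G}, GY:{A,C} ∪→ {A,C,G}; cost 1
[col 0] OQ: children O:{A}, Q:{T} ∪→ {A,T}; cost 1
[col 0] OQR: children OQ:{A,T}, R:{T} ∩→ {T}; cost 0
[col 0] MOQR: children M:{A}, OQR:{T} ∪→ {A,T}; cost 1
[col 0] EGMOQRY: children EGY:{A,C,G}, MOQR:{A,T} ∩→ {A}; cost 0
[col 1] GY: children G:{T}, Y:{G} ∪→ {G,T}; cost 1
[col 1] EGY: children E:{A}, GY:{G,T} ∪→ {A,G,T}; cost 1
[col 1] OQ: children O:{C}, Q:{A} ∪→ {A,C}; cost 1
[col 1] OQR: children OQ:{A,C}, R:{A} ∩→ {A}; cost 0
[col 1] MOQR: children M:{G}, OQR:{A} ∪→ {A,G}; cost 1
[col 1] EGMOQRY: children EGY:{A,G,T}, MOQR:{A,G} ∩→ {A,G}; cost 0
[col 2] GY: children G:{T}, Y:{G} ∪→ {G,T}; cost 1
[col 2] EGY: children E:{T}, GY:{G,T} ∩→ {T}; cost 0
[col 2] OQ: children O:{A}, Q:{C} ∪→ {A,C}; cost 1
[col 2] OQR: children OQ:{A,C}, R:{T} ∪→ {A,C,T}; cost 1
[col 2] MOQR: children M:{A}, OQR:{A,C,T} ∩→ {A}; cost 0
[col 2] EGMOQRY: children EGY:{T}, MOQR:{A} ∪→ {A,T}; cost 1
per-site changes: [4, 4, 4]; total = 12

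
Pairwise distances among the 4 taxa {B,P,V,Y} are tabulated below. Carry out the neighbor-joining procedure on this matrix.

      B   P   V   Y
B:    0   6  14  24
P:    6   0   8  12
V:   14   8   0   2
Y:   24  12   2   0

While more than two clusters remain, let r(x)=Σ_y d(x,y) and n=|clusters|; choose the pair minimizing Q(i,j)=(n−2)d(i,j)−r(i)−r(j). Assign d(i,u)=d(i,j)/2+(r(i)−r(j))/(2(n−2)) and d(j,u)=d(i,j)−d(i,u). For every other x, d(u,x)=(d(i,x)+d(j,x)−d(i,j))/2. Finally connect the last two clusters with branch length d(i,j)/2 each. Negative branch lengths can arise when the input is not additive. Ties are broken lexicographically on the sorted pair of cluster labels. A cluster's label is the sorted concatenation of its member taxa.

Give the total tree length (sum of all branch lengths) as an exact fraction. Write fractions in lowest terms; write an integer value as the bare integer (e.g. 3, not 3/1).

37/2

1. join B+P (d=6, Q=-58) ⇒ BP; edges |B|=15/2, |P|=-3/2
  updated: d(BP,V)=8, d(BP,Y)=15
2. join BP+V (d=8, Q=-25) ⇒ BPV; edges |BP|=21/2, |V|=-5/2
  updated: d(BPV,Y)=9/2
3. join BPV+Y (d=9/2) ⇒ BPVY; edges |BPV|=9/4, |Y|=9/4
final tree: (((B:15/2,P:-3/2):21/2,V:-5/2):9/4,Y:9/4)
total length: 37/2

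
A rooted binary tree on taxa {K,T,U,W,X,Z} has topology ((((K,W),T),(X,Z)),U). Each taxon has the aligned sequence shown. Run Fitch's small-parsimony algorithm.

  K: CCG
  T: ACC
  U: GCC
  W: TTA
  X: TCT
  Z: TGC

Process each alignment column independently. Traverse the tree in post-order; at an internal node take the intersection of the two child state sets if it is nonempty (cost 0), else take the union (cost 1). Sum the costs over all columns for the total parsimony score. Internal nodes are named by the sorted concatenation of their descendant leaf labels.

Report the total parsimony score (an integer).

8

[col 0] KW: children K:{C}, W:{T} ∪→ {C,T}; cost 1
[col 0] KTW: children KW:{C,T}, T:{A} ∪→ {A,C,T}; cost 1
[col 0] XZ: children X:{T}, Z:{T} ∩→ {T}; cost 0
[col 0] KTWXZ: children KTW:{A,C,T}, XZ:{T} ∩→ {T}; cost 0
[col 0] KTUWXZ: children KTWXZ:{T}, U:{G} ∪→ {G,T}; cost 1
[col 1] KW: children K:{C}, W:{T} ∪→ {C,T}; cost 1
[col 1] KTW: children KW:{C,T}, T:{C} ∩→ {C}; cost 0
[col 1] XZ: children X:{C}, Z:{G} ∪→ {C,G}; cost 1
[col 1] KTWXZ: children KTW:{C}, XZ:{C,G} ∩→ {C}; cost 0
[col 1] KTUWXZ: children KTWXZ:{C}, U:{C} ∩→ {C}; cost 0
[col 2] KW: children K:{G}, W:{A} ∪→ {A,G}; cost 1
[col 2] KTW: children KW:{A,G}, T:{C} ∪→ {A,C,G}; cost 1
[col 2] XZ: children X:{T}, Z:{C} ∪→ {C,T}; cost 1
[col 2] KTWXZ: children KTW:{A,C,G}, XZ:{C,T} ∩→ {C}; cost 0
[col 2] KTUWXZ: children KTWXZ:{C}, U:{C} ∩→ {C}; cost 0
per-site changes: [3, 2, 3]; total = 8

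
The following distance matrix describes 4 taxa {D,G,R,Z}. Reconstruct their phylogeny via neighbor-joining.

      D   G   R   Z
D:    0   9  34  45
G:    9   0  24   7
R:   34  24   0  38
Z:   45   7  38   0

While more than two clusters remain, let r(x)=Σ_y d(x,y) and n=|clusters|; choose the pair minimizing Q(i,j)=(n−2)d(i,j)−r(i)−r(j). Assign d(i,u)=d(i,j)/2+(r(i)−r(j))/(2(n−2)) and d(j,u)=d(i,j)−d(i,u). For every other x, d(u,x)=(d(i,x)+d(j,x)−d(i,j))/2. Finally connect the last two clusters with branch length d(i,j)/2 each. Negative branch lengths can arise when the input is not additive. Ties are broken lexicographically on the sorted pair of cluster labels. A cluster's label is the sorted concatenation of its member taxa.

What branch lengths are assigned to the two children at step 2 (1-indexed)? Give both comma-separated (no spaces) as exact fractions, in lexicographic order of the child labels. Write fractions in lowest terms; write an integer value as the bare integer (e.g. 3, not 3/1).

step 1: merge (D,R) at d=34, Q=-116; branch lengths D→15, R→19; new cluster DR
  updated: d(DR,G)=-1/2, d(DR,Z)=49/2
step 2: merge (DR,G) at d=-1/2, Q=-31; branch lengths DR→17/2, G→-9; new cluster DGR
  updated: d(DGR,Z)=16
step 3: merge (DGR,Z) at d=16; branch lengths DGR→8, Z→8; new cluster DGRZ
final tree: (((D:15,R:19):17/2,G:-9):8,Z:8)
total length: 99/2

17/2,-9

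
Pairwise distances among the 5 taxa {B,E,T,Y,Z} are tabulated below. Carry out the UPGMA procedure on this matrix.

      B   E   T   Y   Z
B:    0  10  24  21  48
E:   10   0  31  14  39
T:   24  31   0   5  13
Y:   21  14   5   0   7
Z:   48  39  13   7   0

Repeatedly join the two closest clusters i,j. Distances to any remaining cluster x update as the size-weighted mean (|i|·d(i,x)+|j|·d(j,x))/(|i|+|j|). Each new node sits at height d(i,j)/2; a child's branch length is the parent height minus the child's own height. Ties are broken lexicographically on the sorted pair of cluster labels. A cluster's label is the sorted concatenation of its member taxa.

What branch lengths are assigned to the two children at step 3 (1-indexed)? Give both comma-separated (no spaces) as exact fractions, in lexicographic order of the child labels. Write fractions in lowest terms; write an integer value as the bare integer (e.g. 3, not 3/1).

step 1: merge (T,Y) at d=5; branch lengths T→5/2, Y→5/2; new cluster TY
  updated: d(B,TY)=45/2, d(E,TY)=45/2, d(TY,Z)=10
step 2: merge (B,E) at d=10; branch lengths B→5, E→5; new cluster BE
  updated: d(BE,TY)=45/2, d(BE,Z)=87/2
step 3: merge (TY,Z) at d=10; branch lengths TY→5/2, Z→5; new cluster TYZ
  updated: d(BE,TYZ)=59/2
step 4: merge (BE,TYZ) at d=59/2; branch lengths BE→39/4, TYZ→39/4; new cluster BETYZ
final tree: ((B:5,E:5):39/4,((T:5/2,Y:5/2):5/2,Z:5):39/4)
total length: 42

5/2,5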